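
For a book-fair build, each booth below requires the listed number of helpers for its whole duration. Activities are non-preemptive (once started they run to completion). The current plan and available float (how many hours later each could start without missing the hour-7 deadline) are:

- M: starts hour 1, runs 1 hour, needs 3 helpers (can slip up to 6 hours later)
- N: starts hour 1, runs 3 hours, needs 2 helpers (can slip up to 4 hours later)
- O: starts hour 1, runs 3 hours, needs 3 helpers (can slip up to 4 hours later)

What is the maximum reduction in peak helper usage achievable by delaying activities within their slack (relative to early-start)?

Early-start peak: h1:8  h2:5  h3:5  h4:0  h5:0  h6:0  h7:0 ⇒ 8.
Leveled (M@1, N@2, O@5): h1:3  h2:2  h3:2  h4:2  h5:3  h6:3  h7:3 ⇒ 3.
Reduction 8 − 3 = 5.

5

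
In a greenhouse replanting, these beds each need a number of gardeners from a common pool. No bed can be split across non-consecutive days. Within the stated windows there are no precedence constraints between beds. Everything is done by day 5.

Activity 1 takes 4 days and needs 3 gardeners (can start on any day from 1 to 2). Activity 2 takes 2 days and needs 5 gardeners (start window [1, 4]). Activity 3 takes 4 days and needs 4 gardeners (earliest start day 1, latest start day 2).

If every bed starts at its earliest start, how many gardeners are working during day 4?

7

At early start, day 4 has: Activity 1, Activity 3.
Demand: 3 + 4 = 7.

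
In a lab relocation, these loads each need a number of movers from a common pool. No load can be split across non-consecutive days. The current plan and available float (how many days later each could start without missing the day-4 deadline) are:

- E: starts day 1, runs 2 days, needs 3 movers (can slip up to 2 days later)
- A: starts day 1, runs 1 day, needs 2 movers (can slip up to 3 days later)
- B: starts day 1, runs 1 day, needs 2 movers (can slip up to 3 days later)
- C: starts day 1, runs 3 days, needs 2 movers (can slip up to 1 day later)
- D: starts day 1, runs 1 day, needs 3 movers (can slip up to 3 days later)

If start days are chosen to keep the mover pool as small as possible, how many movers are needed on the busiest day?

Early-start (E@1, A@1, B@1, C@1, D@1) gives peak 12: d1:12  d2:5  d3:2  d4:0.
Shift B→3, C→2, D→4.
Schedule E@1, A@1, B@3, C@2, D@4: d1:5  d2:5  d3:4  d4:5 — peak 5.
Total mover-days = 19 over 4 days ⇒ peak ≥ ⌈19/4⌉ = 5, so 5 is optimal.

5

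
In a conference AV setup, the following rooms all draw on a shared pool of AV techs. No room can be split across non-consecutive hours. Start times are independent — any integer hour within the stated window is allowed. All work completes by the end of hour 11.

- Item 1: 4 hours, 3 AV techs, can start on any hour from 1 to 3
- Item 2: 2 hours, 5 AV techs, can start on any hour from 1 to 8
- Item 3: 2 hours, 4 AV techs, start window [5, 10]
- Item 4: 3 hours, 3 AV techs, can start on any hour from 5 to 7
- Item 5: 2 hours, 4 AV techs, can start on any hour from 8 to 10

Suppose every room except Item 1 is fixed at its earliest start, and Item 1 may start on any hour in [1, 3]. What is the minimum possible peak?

Item 1@1: h1:8  h2:8  h3:3  h4:3  h5:7  h6:7  h7:3  h8:4  h9:4  h10:0  h11:0 → peak 8
Item 1@2: h1:5  h2:8  h3:3  h4:3  h5:10  h6:7  h7:3  h8:4  h9:4  h10:0  h11:0 → peak 10
Item 1@3: h1:5  h2:5  h3:3  h4:3  h5:10  h6:10  h7:3  h8:4  h9:4  h10:0  h11:0 → peak 10
Best is Item 1@1, peak 8.

8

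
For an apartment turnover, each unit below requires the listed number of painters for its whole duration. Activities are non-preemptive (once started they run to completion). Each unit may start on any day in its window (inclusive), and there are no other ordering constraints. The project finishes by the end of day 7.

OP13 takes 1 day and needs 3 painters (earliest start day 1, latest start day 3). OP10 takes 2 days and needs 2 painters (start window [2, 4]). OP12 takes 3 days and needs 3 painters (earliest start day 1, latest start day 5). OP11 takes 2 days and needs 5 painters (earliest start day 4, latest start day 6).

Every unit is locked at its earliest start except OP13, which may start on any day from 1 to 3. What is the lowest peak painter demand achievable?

OP13@1: d1:6  d2:5  d3:5  d4:5  d5:5  d6:0  d7:0 → peak 6
OP13@2: d1:3  d2:8  d3:5  d4:5  d5:5  d6:0  d7:0 → peak 8
OP13@3: d1:3  d2:5  d3:8  d4:5  d5:5  d6:0  d7:0 → peak 8
Best is OP13@1, peak 6.

6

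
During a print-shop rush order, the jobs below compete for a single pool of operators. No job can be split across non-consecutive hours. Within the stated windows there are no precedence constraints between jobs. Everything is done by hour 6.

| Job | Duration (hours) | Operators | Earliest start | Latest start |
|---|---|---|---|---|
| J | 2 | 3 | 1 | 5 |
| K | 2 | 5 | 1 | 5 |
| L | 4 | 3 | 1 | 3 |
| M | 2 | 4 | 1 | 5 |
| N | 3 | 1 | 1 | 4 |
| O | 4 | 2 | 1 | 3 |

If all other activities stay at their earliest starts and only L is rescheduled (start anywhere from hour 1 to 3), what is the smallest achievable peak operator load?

15

L@1: h1:18  h2:18  h3:6  h4:5  h5:0  h6:0 → peak 18
L@2: h1:15  h2:18  h3:6  h4:5  h5:3  h6:0 → peak 18
L@3: h1:15  h2:15  h3:6  h4:5  h5:3  h6:3 → peak 15
Best is L@3, peak 15.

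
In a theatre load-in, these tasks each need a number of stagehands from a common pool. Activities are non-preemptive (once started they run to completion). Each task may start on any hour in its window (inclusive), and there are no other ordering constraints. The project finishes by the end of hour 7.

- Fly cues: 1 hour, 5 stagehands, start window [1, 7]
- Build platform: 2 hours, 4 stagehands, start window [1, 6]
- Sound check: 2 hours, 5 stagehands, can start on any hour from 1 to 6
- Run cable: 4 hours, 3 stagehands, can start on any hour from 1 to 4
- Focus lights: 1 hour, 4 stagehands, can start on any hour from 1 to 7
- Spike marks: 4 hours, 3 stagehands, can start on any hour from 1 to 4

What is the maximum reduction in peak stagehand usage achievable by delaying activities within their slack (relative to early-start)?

Early-start peak: h1:24  h2:15  h3:6  h4:6  h5:0  h6:0  h7:0 ⇒ 24.
Leveled (Fly cues@1, Build platform@2, Sound check@5, Run cable@1, Focus lights@7, Spike marks@4): h1:8  h2:7  h3:7  h4:6  h5:8  h6:8  h7:7 ⇒ 8.
Reduction 24 − 8 = 16.

16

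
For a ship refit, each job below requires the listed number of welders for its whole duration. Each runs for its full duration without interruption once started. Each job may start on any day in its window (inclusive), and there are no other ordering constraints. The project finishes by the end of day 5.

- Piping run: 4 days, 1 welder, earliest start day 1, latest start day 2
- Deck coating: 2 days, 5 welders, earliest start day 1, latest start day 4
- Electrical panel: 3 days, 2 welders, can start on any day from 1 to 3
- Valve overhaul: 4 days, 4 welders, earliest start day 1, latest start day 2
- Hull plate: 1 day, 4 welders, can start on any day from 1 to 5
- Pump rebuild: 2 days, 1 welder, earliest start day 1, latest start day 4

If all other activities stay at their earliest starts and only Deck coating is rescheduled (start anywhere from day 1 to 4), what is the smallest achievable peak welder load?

Deck coating@1: d1:17  d2:13  d3:7  d4:5  d5:0 → peak 17
Deck coating@2: d1:12  d2:13  d3:12  d4:5  d5:0 → peak 13
Deck coating@3: d1:12  d2:8  d3:12  d4:10  d5:0 → peak 12
Deck coating@4: d1:12  d2:8  d3:7  d4:10  d5:5 → peak 12
Best is Deck coating@3, peak 12.

12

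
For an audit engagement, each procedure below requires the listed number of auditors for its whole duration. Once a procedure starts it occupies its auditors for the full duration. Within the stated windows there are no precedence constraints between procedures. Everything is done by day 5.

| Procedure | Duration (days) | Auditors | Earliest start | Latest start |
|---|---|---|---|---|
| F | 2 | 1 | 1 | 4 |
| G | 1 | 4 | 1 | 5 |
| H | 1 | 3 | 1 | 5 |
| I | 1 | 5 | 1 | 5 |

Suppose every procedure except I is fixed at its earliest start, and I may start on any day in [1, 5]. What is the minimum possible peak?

I@1: d1:13  d2:1  d3:0  d4:0  d5:0 → peak 13
I@2: d1:8  d2:6  d3:0  d4:0  d5:0 → peak 8
I@3: d1:8  d2:1  d3:5  d4:0  d5:0 → peak 8
I@4: d1:8  d2:1  d3:0  d4:5  d5:0 → peak 8
I@5: d1:8  d2:1  d3:0  d4:0  d5:5 → peak 8
Best is I@2, peak 8.

8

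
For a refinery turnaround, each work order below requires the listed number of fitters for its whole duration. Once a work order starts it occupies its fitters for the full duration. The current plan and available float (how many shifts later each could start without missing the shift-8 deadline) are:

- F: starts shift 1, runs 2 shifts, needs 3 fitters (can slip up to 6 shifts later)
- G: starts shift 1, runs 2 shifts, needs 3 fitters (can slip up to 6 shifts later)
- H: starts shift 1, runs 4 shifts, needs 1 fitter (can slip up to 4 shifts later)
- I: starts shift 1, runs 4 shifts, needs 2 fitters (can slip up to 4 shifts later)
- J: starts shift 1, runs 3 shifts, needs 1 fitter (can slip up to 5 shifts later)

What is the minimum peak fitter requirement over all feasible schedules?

Early-start (F@1, G@1, H@1, I@1, J@1) gives peak 10: s1:10  s2:10  s3:4  s4:3  s5:0  s6:0  s7:0  s8:0.
Shift G→3, I→5, J→5.
Schedule F@1, G@3, H@1, I@5, J@5: s1:4  s2:4  s3:4  s4:4  s5:3  s6:3  s7:3  s8:2 — peak 4.
Total fitter-shifts = 27 over 8 shifts ⇒ peak ≥ ⌈27/8⌉ = 4, so 4 is optimal.

4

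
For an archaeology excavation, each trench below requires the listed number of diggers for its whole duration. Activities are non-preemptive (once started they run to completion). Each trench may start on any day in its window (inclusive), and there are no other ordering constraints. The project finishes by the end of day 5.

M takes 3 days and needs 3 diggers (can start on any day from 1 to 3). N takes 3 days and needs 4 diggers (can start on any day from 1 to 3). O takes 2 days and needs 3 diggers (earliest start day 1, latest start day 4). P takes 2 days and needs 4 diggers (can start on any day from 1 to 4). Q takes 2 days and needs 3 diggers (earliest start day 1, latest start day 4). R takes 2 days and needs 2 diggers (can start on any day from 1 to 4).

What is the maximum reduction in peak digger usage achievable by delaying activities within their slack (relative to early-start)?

9

Early-start peak: d1:19  d2:19  d3:7  d4:0  d5:0 ⇒ 19.
Leveled (M@1, N@1, O@1, P@4, Q@3, R@4): d1:10  d2:10  d3:10  d4:9  d5:6 ⇒ 10.
Reduction 19 − 10 = 9.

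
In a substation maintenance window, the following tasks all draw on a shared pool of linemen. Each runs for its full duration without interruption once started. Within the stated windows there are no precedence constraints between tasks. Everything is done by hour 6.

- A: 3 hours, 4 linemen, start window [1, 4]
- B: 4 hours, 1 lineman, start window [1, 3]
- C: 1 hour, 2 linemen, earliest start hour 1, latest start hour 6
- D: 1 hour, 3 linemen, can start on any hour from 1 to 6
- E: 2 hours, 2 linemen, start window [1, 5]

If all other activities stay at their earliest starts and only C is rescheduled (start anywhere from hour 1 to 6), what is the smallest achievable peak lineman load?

10

C@1: h1:12  h2:7  h3:5  h4:1  h5:0  h6:0 → peak 12
C@2: h1:10  h2:9  h3:5  h4:1  h5:0  h6:0 → peak 10
C@3: h1:10  h2:7  h3:7  h4:1  h5:0  h6:0 → peak 10
C@4: h1:10  h2:7  h3:5  h4:3  h5:0  h6:0 → peak 10
C@5: h1:10  h2:7  h3:5  h4:1  h5:2  h6:0 → peak 10
C@6: h1:10  h2:7  h3:5  h4:1  h5:0  h6:2 → peak 10
Best is C@2, peak 10.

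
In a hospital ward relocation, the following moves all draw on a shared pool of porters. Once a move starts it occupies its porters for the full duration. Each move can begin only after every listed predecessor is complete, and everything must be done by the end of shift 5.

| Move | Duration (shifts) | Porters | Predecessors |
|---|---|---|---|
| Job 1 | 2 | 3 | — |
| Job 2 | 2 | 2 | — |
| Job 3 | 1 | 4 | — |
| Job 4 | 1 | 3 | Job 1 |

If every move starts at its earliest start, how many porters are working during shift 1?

9

At early start, shift 1 has: Job 1, Job 2, Job 3.
Demand: 3 + 2 + 4 = 9.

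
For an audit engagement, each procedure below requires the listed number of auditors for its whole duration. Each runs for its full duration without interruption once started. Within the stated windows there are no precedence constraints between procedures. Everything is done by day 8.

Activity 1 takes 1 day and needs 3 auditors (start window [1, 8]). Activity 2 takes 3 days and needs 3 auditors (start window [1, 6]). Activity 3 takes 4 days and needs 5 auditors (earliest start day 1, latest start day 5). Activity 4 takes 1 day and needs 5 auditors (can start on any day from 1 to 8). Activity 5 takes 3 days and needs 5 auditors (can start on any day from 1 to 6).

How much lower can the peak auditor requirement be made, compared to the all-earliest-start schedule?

Early-start peak: d1:21  d2:13  d3:13  d4:5  d5:0  d6:0  d7:0  d8:0 ⇒ 21.
Leveled (Activity 1@1, Activity 2@2, Activity 3@1, Activity 4@5, Activity 5@6): d1:8  d2:8  d3:8  d4:8  d5:5  d6:5  d7:5  d8:5 ⇒ 8.
Reduction 21 − 8 = 13.

13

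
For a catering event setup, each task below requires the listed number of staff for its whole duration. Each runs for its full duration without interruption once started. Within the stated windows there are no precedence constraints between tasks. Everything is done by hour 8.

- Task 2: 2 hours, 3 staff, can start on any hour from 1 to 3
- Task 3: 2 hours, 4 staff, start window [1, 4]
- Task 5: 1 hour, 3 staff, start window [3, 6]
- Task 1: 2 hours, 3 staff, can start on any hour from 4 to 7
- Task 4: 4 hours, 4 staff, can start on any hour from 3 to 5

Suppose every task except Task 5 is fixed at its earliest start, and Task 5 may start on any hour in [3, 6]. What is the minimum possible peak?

Task 5@3: h1:7  h2:7  h3:7  h4:7  h5:7  h6:4  h7:0  h8:0 → peak 7
Task 5@4: h1:7  h2:7  h3:4  h4:10  h5:7  h6:4  h7:0  h8:0 → peak 10
Task 5@5: h1:7  h2:7  h3:4  h4:7  h5:10  h6:4  h7:0  h8:0 → peak 10
Task 5@6: h1:7  h2:7  h3:4  h4:7  h5:7  h6:7  h7:0  h8:0 → peak 7
Best is Task 5@3, peak 7.

7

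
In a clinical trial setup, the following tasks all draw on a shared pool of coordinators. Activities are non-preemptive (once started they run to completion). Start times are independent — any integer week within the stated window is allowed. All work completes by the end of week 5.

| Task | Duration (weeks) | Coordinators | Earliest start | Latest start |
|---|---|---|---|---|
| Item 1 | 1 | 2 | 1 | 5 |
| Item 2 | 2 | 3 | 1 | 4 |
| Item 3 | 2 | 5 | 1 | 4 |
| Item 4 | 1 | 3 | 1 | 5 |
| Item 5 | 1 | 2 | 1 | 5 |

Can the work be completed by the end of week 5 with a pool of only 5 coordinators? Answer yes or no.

Schedule Item 1@1, Item 2@1, Item 3@3, Item 4@5, Item 5@2: w1:5  w2:5  w3:5  w4:5  w5:3 — peak 5 ≤ 5.

yes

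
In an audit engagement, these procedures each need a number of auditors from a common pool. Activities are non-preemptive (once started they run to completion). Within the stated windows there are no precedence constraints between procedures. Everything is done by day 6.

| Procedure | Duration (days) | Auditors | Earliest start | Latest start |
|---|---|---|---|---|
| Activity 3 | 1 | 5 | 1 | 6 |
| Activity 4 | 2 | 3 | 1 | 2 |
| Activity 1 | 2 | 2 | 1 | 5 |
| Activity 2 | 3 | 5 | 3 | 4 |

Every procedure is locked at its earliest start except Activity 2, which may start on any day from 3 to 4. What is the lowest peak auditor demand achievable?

10

Activity 2@3: d1:10  d2:5  d3:5  d4:5  d5:5  d6:0 → peak 10
Activity 2@4: d1:10  d2:5  d3:0  d4:5  d5:5  d6:5 → peak 10
Best is Activity 2@3, peak 10.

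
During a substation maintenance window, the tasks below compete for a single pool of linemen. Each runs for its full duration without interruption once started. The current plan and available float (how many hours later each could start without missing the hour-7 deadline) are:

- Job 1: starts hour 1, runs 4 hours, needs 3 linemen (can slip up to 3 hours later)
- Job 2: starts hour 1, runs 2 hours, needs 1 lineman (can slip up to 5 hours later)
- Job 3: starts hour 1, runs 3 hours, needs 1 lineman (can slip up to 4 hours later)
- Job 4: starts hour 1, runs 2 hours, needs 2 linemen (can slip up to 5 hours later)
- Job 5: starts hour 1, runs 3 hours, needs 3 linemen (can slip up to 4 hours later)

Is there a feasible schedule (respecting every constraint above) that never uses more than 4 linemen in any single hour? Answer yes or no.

Total lineman-hours = 30; over 7 hours the average is 30/7 > 4, so some hour must exceed 4.

no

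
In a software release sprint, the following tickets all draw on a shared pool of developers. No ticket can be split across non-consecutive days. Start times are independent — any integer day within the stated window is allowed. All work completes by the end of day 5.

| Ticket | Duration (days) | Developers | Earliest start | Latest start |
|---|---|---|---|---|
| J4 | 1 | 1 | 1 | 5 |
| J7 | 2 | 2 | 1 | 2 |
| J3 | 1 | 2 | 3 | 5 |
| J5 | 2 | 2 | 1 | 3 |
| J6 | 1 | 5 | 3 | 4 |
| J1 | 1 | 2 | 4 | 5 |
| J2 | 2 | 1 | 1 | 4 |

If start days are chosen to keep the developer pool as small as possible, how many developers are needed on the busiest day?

Early-start (J4@1, J7@1, J3@3, J5@1, J6@3, J1@4, J2@1) gives peak 7: d1:6  d2:5  d3:7  d4:2  d5:0.
Shift J6→4, J1→5, J2→2.
Schedule J4@1, J7@1, J3@3, J5@1, J6@4, J1@5, J2@2: d1:5  d2:5  d3:3  d4:5  d5:2 — peak 5.

5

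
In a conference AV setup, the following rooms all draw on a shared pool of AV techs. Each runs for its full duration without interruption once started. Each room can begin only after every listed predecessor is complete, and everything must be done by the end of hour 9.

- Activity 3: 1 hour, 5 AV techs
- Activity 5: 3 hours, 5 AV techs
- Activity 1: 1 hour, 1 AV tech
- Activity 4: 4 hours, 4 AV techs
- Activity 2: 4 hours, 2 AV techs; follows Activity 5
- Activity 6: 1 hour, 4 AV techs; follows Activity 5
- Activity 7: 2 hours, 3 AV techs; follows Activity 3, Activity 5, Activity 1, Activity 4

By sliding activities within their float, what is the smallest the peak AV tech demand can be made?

9

Early-start (Activity 3@1, Activity 5@1, Activity 1@1, Activity 4@1, Activity 2@4, Activity 6@4, Activity 7@5) gives peak 15: h1:15  h2:9  h3:9  h4:10  h5:5  h6:5  h7:2  h8:0  h9:0.
Shift Activity 5→2, Activity 4→2, Activity 2→5, Activity 6→6, Activity 7→6.
Schedule Activity 3@1, Activity 5@2, Activity 1@1, Activity 4@2, Activity 2@5, Activity 6@6, Activity 7@6: h1:6  h2:9  h3:9  h4:9  h5:6  h6:9  h7:5  h8:2  h9:0 — peak 9.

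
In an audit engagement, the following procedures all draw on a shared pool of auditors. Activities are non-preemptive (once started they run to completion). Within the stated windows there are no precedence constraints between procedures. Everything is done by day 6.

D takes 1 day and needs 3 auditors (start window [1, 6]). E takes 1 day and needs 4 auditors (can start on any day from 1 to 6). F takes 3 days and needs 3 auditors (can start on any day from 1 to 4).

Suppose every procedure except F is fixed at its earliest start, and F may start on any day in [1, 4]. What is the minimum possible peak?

F@1: d1:10  d2:3  d3:3  d4:0  d5:0  d6:0 → peak 10
F@2: d1:7  d2:3  d3:3  d4:3  d5:0  d6:0 → peak 7
F@3: d1:7  d2:0  d3:3  d4:3  d5:3  d6:0 → peak 7
F@4: d1:7  d2:0  d3:0  d4:3  d5:3  d6:3 → peak 7
Best is F@2, peak 7.

7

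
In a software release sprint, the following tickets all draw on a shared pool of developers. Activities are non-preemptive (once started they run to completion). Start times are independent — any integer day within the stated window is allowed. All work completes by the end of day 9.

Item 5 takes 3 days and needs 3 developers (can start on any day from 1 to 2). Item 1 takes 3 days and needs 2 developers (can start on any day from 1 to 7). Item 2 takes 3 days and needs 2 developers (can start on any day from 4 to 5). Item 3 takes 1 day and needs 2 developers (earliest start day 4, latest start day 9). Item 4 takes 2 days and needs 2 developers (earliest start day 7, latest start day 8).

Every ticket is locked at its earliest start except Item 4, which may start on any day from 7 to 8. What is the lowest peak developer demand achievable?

Item 4@7: d1:5  d2:5  d3:5  d4:4  d5:2  d6:2  d7:2  d8:2  d9:0 → peak 5
Item 4@8: d1:5  d2:5  d3:5  d4:4  d5:2  d6:2  d7:0  d8:2  d9:2 → peak 5
Best is Item 4@7, peak 5.

5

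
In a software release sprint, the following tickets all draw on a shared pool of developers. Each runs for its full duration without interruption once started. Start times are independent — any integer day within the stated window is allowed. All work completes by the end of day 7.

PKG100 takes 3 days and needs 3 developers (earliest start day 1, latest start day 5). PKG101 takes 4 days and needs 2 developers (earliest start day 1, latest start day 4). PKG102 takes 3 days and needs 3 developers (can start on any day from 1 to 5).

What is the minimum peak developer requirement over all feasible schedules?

Early-start (PKG100@1, PKG101@1, PKG102@1) gives peak 8: d1:8  d2:8  d3:8  d4:2  d5:0  d6:0  d7:0.
Shift PKG102→4.
Schedule PKG100@1, PKG101@1, PKG102@4: d1:5  d2:5  d3:5  d4:5  d5:3  d6:3  d7:0 — peak 5.

5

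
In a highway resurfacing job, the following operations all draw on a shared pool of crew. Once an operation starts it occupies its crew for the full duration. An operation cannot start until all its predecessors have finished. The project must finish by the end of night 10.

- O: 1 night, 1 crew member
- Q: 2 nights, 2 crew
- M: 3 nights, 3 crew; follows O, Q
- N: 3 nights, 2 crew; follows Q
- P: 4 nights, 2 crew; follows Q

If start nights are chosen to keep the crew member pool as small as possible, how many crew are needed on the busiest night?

4

Early-start (O@1, Q@1, M@3, N@3, P@3) gives peak 7: n1:3  n2:2  n3:7  n4:7  n5:7  n6:2  n7:0  n8:0  n9:0  n10:0.
Shift N→6, P→6.
Schedule O@1, Q@1, M@3, N@6, P@6: n1:3  n2:2  n3:3  n4:3  n5:3  n6:4  n7:4  n8:4  n9:2  n10:0 — peak 4.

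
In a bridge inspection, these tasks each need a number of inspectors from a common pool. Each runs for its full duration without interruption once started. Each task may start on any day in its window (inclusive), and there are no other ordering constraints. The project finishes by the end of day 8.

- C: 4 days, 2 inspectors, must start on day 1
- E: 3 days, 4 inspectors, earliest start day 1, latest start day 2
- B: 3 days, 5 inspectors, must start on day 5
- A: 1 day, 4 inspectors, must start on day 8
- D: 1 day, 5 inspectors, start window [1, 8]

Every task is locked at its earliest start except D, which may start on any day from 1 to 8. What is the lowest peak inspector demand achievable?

D@1: d1:11  d2:6  d3:6  d4:2  d5:5  d6:5  d7:5  d8:4 → peak 11
D@2: d1:6  d2:11  d3:6  d4:2  d5:5  d6:5  d7:5  d8:4 → peak 11
D@3: d1:6  d2:6  d3:11  d4:2  d5:5  d6:5  d7:5  d8:4 → peak 11
D@4: d1:6  d2:6  d3:6  d4:7  d5:5  d6:5  d7:5  d8:4 → peak 7
D@5: d1:6  d2:6  d3:6  d4:2  d5:10  d6:5  d7:5  d8:4 → peak 10
D@6: d1:6  d2:6  d3:6  d4:2  d5:5  d6:10  d7:5  d8:4 → peak 10
D@7: d1:6  d2:6  d3:6  d4:2  d5:5  d6:5  d7:10  d8:4 → peak 10
D@8: d1:6  d2:6  d3:6  d4:2  d5:5  d6:5  d7:5  d8:9 → peak 9
Best is D@4, peak 7.

7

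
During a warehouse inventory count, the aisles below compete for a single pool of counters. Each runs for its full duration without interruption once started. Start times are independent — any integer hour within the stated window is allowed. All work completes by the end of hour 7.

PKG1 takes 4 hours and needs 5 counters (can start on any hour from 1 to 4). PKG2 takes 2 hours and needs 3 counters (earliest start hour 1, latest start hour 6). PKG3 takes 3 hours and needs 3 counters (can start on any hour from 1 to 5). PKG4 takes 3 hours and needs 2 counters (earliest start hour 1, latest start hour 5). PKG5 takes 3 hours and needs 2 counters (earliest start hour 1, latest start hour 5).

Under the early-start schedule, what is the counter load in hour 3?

At early start, hour 3 has: PKG1, PKG3, PKG4, PKG5.
Demand: 5 + 3 + 2 + 2 = 12.

12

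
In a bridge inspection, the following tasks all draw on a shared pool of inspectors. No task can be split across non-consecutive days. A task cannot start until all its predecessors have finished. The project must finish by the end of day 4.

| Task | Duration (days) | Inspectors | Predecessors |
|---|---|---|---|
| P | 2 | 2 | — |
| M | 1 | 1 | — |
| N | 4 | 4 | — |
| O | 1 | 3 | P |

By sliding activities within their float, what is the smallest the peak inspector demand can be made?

7

Schedule P@1, M@1, N@1, O@3: d1:7  d2:6  d3:7  d4:4 — peak 7.
No arrangement of the 12 feasible schedules does better.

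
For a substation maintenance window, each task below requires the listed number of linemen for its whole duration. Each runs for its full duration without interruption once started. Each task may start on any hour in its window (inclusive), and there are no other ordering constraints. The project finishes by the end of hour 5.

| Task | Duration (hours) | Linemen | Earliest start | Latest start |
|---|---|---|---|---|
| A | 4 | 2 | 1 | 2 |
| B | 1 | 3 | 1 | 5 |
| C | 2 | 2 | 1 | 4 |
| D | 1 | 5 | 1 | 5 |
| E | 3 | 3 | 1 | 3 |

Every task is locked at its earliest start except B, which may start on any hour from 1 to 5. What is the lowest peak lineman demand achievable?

B@1: h1:15  h2:7  h3:5  h4:2  h5:0 → peak 15
B@2: h1:12  h2:10  h3:5  h4:2  h5:0 → peak 12
B@3: h1:12  h2:7  h3:8  h4:2  h5:0 → peak 12
B@4: h1:12  h2:7  h3:5  h4:5  h5:0 → peak 12
B@5: h1:12  h2:7  h3:5  h4:2  h5:3 → peak 12
Best is B@2, peak 12.

12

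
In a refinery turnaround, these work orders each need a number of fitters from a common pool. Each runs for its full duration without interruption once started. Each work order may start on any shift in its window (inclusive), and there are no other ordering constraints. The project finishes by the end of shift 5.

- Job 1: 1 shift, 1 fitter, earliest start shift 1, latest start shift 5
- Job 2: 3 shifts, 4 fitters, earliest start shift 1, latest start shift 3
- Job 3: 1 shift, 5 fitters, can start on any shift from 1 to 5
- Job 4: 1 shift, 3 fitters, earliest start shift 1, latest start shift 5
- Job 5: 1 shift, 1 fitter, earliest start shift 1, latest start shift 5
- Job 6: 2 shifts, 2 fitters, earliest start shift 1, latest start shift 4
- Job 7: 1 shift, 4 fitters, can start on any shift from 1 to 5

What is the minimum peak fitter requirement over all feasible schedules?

7

Early-start (Job 1@1, Job 2@1, Job 3@1, Job 4@1, Job 5@1, Job 6@1, Job 7@1) gives peak 20: s1:20  s2:6  s3:4  s4:0  s5:0.
Shift Job 3→4, Job 4→2, Job 6→3, Job 7→5.
Schedule Job 1@1, Job 2@1, Job 3@4, Job 4@2, Job 5@1, Job 6@3, Job 7@5: s1:6  s2:7  s3:6  s4:7  s5:4 — peak 7.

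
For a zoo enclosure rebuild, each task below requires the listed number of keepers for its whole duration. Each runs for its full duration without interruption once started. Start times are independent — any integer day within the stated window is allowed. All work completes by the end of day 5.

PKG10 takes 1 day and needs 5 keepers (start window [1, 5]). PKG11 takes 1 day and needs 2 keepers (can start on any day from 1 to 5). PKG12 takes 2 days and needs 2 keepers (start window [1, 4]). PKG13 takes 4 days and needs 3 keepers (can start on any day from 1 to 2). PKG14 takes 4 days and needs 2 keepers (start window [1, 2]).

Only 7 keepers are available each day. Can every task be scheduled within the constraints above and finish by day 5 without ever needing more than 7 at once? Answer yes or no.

yes

Schedule PKG10@1, PKG11@1, PKG12@2, PKG13@2, PKG14@2: d1:7  d2:7  d3:7  d4:5  d5:5 — peak 7 ≤ 7.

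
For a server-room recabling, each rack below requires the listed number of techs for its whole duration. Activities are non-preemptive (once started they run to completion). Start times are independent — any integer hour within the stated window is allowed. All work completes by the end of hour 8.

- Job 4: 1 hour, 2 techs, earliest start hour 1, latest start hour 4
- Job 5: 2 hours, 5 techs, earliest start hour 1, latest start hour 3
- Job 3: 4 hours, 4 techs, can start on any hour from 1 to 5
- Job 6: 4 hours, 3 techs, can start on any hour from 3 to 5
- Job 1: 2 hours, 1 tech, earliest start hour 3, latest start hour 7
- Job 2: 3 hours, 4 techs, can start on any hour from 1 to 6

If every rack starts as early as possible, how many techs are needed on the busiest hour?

15

Early-start schedule: Job 4@1, Job 5@1, Job 3@1, Job 6@3, Job 1@3, Job 2@1.
Load per hour: hour 1: 15, hour 2: 13, hour 3: 12, hour 4: 8, hour 5: 3, hour 6: 3, hour 7: 0, hour 8: 0.
Peak is 15.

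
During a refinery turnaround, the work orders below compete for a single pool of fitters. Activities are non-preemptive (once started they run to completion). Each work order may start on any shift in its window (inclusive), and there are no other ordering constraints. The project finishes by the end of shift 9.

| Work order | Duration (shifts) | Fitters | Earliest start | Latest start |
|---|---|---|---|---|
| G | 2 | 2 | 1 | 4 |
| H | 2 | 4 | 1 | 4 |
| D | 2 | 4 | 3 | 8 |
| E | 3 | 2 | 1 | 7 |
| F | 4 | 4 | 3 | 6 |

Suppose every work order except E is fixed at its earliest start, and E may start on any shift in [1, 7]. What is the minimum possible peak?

8

E@1: s1:8  s2:8  s3:10  s4:8  s5:4  s6:4  s7:0  s8:0  s9:0 → peak 10
E@2: s1:6  s2:8  s3:10  s4:10  s5:4  s6:4  s7:0  s8:0  s9:0 → peak 10
E@3: s1:6  s2:6  s3:10  s4:10  s5:6  s6:4  s7:0  s8:0  s9:0 → peak 10
E@4: s1:6  s2:6  s3:8  s4:10  s5:6  s6:6  s7:0  s8:0  s9:0 → peak 10
E@5: s1:6  s2:6  s3:8  s4:8  s5:6  s6:6  s7:2  s8:0  s9:0 → peak 8
E@6: s1:6  s2:6  s3:8  s4:8  s5:4  s6:6  s7:2  s8:2  s9:0 → peak 8
E@7: s1:6  s2:6  s3:8  s4:8  s5:4  s6:4  s7:2  s8:2  s9:2 → peak 8
Best is E@5, peak 8.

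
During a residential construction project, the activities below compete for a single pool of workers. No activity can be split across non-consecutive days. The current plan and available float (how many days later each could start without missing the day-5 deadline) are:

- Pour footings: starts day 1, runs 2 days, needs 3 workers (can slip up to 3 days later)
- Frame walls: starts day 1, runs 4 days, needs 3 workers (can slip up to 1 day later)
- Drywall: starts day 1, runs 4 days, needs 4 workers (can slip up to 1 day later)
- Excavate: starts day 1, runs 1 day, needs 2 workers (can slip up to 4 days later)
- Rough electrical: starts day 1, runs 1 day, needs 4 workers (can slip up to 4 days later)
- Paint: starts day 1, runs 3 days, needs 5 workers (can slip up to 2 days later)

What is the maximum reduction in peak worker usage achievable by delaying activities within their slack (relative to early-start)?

9

Early-start peak: d1:21  d2:15  d3:12  d4:7  d5:0 ⇒ 21.
Leveled (Pour footings@1, Frame walls@1, Drywall@1, Excavate@1, Rough electrical@5, Paint@3): d1:12  d2:10  d3:12  d4:12  d5:9 ⇒ 12.
Reduction 21 − 12 = 9.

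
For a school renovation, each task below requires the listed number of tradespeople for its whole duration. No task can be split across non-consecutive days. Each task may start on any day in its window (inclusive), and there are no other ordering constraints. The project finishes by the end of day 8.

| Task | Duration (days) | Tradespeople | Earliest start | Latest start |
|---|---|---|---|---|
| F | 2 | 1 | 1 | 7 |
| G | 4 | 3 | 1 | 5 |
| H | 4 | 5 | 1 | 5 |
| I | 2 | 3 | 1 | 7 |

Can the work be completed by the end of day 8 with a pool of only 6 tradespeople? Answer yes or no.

Schedule F@1, G@1, H@5, I@3: d1:4  d2:4  d3:6  d4:6  d5:5  d6:5  d7:5  d8:5 — peak 6 ≤ 6.

yes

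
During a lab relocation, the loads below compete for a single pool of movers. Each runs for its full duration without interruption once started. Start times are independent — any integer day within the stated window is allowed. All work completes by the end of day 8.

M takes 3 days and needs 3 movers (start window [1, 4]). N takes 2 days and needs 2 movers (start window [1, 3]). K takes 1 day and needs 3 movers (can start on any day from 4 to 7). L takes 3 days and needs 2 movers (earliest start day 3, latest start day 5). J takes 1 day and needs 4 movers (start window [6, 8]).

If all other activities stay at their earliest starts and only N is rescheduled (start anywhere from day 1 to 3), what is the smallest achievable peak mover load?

5

N@1: d1:5  d2:5  d3:5  d4:5  d5:2  d6:4  d7:0  d8:0 → peak 5
N@2: d1:3  d2:5  d3:7  d4:5  d5:2  d6:4  d7:0  d8:0 → peak 7
N@3: d1:3  d2:3  d3:7  d4:7  d5:2  d6:4  d7:0  d8:0 → peak 7
Best is N@1, peak 5.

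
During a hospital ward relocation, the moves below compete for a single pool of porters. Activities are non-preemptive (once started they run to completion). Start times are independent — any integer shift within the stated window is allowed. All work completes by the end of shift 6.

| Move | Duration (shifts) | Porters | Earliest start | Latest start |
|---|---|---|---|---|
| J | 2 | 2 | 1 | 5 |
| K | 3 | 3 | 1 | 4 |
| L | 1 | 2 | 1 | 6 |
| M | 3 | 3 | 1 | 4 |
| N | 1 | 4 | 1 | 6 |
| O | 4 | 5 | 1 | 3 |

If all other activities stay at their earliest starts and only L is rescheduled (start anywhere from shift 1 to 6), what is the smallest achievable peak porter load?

L@1: s1:19  s2:13  s3:11  s4:5  s5:0  s6:0 → peak 19
L@2: s1:17  s2:15  s3:11  s4:5  s5:0  s6:0 → peak 17
L@3: s1:17  s2:13  s3:13  s4:5  s5:0  s6:0 → peak 17
L@4: s1:17  s2:13  s3:11  s4:7  s5:0  s6:0 → peak 17
L@5: s1:17  s2:13  s3:11  s4:5  s5:2  s6:0 → peak 17
L@6: s1:17  s2:13  s3:11  s4:5  s5:0  s6:2 → peak 17
Best is L@2, peak 17.

17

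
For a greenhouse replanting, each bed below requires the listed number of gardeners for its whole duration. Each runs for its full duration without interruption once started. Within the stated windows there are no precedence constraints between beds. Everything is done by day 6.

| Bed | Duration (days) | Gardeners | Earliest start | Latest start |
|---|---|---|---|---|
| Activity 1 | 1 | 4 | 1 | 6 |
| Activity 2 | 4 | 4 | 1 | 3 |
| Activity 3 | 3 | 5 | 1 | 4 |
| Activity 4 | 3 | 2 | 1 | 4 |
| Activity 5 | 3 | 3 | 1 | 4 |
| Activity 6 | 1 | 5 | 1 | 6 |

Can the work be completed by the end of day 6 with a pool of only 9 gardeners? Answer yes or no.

no

Total gardener-days = 55; over 6 days the average is 55/6 > 9, so some day must exceed 9.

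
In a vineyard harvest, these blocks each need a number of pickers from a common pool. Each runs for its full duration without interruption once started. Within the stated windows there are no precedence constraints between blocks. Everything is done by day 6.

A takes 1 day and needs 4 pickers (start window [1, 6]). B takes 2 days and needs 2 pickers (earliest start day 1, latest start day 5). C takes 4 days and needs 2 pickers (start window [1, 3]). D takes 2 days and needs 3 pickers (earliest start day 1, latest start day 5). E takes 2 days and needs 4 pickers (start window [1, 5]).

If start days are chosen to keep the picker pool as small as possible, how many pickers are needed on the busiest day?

Early-start (A@1, B@1, C@1, D@1, E@1) gives peak 15: d1:15  d2:11  d3:2  d4:2  d5:0  d6:0.
Shift C→2, D→3, E→5.
Schedule A@1, B@1, C@2, D@3, E@5: d1:6  d2:4  d3:5  d4:5  d5:6  d6:4 — peak 6.

6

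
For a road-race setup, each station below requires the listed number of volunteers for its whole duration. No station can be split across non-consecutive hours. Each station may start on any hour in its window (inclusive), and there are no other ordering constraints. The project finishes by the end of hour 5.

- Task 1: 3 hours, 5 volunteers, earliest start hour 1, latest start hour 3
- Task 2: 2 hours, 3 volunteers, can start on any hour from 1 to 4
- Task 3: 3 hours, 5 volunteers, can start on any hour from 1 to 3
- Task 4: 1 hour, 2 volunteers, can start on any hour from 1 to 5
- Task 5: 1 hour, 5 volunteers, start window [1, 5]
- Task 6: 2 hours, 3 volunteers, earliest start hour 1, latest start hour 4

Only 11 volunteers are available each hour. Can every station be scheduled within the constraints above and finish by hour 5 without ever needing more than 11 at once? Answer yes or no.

yes

Schedule Task 1@1, Task 2@1, Task 3@3, Task 4@4, Task 5@5, Task 6@1: h1:11  h2:11  h3:10  h4:7  h5:10 — peak 11 ≤ 11.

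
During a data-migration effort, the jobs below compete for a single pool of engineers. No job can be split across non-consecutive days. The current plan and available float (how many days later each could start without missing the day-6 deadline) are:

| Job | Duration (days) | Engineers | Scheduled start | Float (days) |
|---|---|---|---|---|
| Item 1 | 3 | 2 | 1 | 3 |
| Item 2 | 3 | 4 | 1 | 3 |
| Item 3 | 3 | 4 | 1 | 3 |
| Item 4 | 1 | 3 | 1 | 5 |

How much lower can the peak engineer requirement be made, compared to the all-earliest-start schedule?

6

Early-start peak: d1:13  d2:10  d3:10  d4:0  d5:0  d6:0 ⇒ 13.
Leveled (Item 1@1, Item 2@1, Item 3@4, Item 4@4): d1:6  d2:6  d3:6  d4:7  d5:4  d6:4 ⇒ 7.
Reduction 13 − 7 = 6.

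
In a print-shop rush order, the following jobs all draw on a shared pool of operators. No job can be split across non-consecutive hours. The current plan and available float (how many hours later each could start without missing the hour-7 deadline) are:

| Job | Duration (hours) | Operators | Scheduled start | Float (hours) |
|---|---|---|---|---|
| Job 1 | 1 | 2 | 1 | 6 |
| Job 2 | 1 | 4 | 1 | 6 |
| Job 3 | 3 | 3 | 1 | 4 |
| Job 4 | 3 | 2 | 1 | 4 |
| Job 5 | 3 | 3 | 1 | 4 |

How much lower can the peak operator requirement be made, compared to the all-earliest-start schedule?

Early-start peak: h1:14  h2:8  h3:8  h4:0  h5:0  h6:0  h7:0 ⇒ 14.
Leveled (Job 1@1, Job 2@4, Job 3@1, Job 4@5, Job 5@5): h1:5  h2:3  h3:3  h4:4  h5:5  h6:5  h7:5 ⇒ 5.
Reduction 14 − 5 = 9.

9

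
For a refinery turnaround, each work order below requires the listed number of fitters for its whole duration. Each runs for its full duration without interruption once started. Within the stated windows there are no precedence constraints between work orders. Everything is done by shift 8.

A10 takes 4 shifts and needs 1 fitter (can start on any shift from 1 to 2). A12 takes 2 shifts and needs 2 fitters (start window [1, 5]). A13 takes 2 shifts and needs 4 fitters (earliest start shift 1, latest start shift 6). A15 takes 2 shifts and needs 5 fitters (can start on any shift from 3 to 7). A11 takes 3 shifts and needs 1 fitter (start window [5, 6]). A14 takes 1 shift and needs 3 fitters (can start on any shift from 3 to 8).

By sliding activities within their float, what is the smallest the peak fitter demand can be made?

6

Early-start (A10@1, A12@1, A13@1, A15@3, A11@5, A14@3) gives peak 9: s1:7  s2:7  s3:9  s4:6  s5:1  s6:1  s7:1  s8:0.
Shift A13→3, A15→5, A14→7.
Schedule A10@1, A12@1, A13@3, A15@5, A11@5, A14@7: s1:3  s2:3  s3:5  s4:5  s5:6  s6:6  s7:4  s8:0 — peak 6.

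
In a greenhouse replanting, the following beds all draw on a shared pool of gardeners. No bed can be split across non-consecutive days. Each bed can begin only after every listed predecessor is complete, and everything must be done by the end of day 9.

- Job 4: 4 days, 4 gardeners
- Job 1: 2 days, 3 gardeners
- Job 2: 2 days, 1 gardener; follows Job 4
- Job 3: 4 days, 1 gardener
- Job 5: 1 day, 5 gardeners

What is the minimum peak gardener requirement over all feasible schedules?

Early-start (Job 4@1, Job 1@1, Job 2@5, Job 3@1, Job 5@1) gives peak 13: d1:13  d2:8  d3:5  d4:5  d5:1  d6:1  d7:0  d8:0  d9:0.
Shift Job 1→5, Job 5→7.
Schedule Job 4@1, Job 1@5, Job 2@5, Job 3@1, Job 5@7: d1:5  d2:5  d3:5  d4:5  d5:4  d6:4  d7:5  d8:0  d9:0 — peak 5.

5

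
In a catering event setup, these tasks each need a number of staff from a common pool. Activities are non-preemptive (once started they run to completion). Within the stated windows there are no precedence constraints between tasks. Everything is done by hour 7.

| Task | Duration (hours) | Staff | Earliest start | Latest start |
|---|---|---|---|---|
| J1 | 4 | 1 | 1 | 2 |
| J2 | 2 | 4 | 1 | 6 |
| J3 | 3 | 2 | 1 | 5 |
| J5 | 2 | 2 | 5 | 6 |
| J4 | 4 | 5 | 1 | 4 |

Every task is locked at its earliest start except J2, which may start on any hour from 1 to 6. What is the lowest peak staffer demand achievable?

J2@1: h1:12  h2:12  h3:8  h4:6  h5:2  h6:2  h7:0 → peak 12
J2@2: h1:8  h2:12  h3:12  h4:6  h5:2  h6:2  h7:0 → peak 12
J2@3: h1:8  h2:8  h3:12  h4:10  h5:2  h6:2  h7:0 → peak 12
J2@4: h1:8  h2:8  h3:8  h4:10  h5:6  h6:2  h7:0 → peak 10
J2@5: h1:8  h2:8  h3:8  h4:6  h5:6  h6:6  h7:0 → peak 8
J2@6: h1:8  h2:8  h3:8  h4:6  h5:2  h6:6  h7:4 → peak 8
Best is J2@5, peak 8.

8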